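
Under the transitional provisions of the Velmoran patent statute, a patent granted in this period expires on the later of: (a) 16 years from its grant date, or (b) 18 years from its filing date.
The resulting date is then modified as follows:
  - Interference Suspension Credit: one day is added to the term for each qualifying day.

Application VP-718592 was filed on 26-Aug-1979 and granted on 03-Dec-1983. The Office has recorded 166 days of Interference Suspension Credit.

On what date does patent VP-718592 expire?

(a) grant + 16 years → 3 December 1999.
(b) filing + 18 years → 26 August 1997.
Later of the two: 3 December 1999.
Interference Suspension Credit: +166 days → 17 May 2000.

2000-05-17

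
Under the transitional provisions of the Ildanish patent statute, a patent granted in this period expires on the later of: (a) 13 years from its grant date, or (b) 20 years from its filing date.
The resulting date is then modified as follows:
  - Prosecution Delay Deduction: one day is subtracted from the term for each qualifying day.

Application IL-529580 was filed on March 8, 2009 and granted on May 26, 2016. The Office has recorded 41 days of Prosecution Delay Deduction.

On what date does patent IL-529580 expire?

(a) grant + 13 years → 26 May 2029.
(b) filing + 20 years → 8 March 2029.
Later of the two: 26 May 2029.
Prosecution Delay Deduction: −41 days → 15 April 2029.

April 15, 2029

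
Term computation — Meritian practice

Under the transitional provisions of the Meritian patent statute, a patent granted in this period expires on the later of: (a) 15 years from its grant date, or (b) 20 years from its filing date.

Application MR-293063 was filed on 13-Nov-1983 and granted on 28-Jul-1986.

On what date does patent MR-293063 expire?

November 13, 2003

(a) grant + 15 years → 28 July 2001.
(b) filing + 20 years → 13 November 2003.
Later of the two: 13 November 2003.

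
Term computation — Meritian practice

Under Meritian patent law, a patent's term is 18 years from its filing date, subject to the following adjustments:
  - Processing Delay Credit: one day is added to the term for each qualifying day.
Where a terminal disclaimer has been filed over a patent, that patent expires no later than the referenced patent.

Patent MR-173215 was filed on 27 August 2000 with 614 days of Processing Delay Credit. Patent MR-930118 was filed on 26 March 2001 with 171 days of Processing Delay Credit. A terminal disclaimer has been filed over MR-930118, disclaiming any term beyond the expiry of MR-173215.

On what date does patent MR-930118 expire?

2019-09-13

Natural term of MR-930118:
  Base: filing + 18 years → 26 March 2019.
  Processing Delay Credit: +171 days → 13 September 2019.
Expiry of referenced patent MR-173215:
  Base: filing + 18 years → 27 August 2018.
  Processing Delay Credit: +614 days → 2 May 2020.
Terminal disclaimer: MR-930118 expires on the earlier of 13 September 2019 and 2 May 2020.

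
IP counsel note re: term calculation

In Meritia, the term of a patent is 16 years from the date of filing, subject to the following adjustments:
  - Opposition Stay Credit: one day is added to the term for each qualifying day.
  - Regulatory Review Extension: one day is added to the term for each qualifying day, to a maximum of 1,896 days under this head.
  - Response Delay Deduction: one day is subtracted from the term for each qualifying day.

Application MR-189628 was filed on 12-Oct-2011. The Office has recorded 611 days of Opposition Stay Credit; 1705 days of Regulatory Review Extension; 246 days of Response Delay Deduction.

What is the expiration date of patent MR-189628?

Base term: filing date + 16 years → 12 October 2027.
Opposition Stay Credit: +611 days → 14 June 2029.
Regulatory Review Extension: 1705 days (within the 1896-day cap) → +1705 days → 13 February 2034.
Response Delay Deduction: −246 days → 12 June 2033.

June 12, 2033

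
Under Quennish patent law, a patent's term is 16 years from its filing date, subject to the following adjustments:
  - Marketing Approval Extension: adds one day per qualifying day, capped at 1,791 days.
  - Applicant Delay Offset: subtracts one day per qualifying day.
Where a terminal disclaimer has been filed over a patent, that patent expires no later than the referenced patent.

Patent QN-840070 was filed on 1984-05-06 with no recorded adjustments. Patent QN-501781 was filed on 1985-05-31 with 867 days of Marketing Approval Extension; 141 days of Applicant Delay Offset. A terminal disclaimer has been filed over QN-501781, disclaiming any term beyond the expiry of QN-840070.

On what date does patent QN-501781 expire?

May 6, 2000

Natural term of QN-501781:
  Base: filing + 16 years → 31 May 2001.
  Marketing Approval Extension: 867 days (within the 1791-day cap) → +867 days → 15 October 2003.
  Applicant Delay Offset: −141 days → 27 May 2003.
Expiry of referenced patent QN-840070:
  Base: filing + 16 years → 6 May 2000.
Terminal disclaimer: QN-501781 expires on the earlier of 27 May 2003 and 6 May 2000.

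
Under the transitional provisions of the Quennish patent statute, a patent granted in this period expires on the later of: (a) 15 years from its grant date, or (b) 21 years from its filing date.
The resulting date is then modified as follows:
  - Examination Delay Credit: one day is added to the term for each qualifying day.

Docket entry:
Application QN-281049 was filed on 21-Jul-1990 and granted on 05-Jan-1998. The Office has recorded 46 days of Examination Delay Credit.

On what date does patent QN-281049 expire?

(a) grant + 15 years → 5 January 2013.
(b) filing + 21 years → 21 July 2011.
Later of the two: 5 January 2013.
Examination Delay Credit: +46 days → 20 February 2013.

February 20, 2013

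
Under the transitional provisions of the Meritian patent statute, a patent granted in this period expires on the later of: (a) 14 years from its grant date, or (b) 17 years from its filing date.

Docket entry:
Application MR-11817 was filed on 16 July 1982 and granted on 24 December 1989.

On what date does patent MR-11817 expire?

December 24, 2003

(a) grant + 14 years → 24 December 2003.
(b) filing + 17 years → 16 July 1999.
Later of the two: 24 December 2003.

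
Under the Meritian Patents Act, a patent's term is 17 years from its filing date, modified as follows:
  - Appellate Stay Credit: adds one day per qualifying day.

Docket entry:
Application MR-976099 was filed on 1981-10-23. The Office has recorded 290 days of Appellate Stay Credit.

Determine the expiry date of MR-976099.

Base term: filing date + 17 years → 23 October 1998.
Appellate Stay Credit: +290 days → 9 August 1999.

August 9, 1999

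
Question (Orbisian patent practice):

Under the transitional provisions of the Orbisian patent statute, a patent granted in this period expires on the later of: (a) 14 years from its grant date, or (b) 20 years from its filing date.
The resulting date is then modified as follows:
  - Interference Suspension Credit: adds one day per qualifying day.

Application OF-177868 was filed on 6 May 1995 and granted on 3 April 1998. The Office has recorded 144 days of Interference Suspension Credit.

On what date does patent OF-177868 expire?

September 27, 2015

(a) grant + 14 years → 3 April 2012.
(b) filing + 20 years → 6 May 2015.
Later of the two: 6 May 2015.
Interference Suspension Credit: +144 days → 27 September 2015.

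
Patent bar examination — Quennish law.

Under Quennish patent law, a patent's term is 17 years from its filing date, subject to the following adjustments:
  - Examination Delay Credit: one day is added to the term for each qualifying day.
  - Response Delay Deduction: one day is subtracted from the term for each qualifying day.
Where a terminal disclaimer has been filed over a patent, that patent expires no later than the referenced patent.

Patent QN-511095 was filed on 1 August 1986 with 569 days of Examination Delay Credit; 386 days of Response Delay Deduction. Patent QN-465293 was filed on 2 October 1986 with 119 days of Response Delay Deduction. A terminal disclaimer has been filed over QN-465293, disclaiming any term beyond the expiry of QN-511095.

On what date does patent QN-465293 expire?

Natural term of QN-465293:
  Base: filing + 17 years → 2 October 2003.
  Response Delay Deduction: −119 days → 5 June 2003.
Expiry of referenced patent QN-511095:
  Base: filing + 17 years → 1 August 2003.
  Examination Delay Credit: +569 days → 20 February 2005.
  Response Delay Deduction: −386 days → 31 January 2004.
Terminal disclaimer: QN-465293 expires on the earlier of 5 June 2003 and 31 January 2004.

June 5, 2003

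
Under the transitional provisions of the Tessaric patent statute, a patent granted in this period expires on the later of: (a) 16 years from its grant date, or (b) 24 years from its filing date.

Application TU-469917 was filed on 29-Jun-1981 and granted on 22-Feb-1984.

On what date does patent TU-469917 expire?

June 29, 2005

(a) grant + 16 years → 22 February 2000.
(b) filing + 24 years → 29 June 2005.
Later of the two: 29 June 2005.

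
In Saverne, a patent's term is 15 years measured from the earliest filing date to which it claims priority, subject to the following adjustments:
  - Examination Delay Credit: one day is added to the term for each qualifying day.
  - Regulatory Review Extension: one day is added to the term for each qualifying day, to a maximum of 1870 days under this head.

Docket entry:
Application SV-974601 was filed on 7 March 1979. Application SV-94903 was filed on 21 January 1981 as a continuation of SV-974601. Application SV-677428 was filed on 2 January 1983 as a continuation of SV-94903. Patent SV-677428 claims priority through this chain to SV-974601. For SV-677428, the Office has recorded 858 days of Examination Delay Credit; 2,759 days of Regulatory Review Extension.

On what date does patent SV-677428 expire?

2001-08-25

Earliest priority filing: 7 March 1979.
Base term: 7 March 1979 + 15 years → 7 March 1994.
Examination Delay Credit: +858 days → 12 July 1996.
Regulatory Review Extension: 2759 days claimed exceeds the 1870-day cap, so +1870 days → 25 August 2001.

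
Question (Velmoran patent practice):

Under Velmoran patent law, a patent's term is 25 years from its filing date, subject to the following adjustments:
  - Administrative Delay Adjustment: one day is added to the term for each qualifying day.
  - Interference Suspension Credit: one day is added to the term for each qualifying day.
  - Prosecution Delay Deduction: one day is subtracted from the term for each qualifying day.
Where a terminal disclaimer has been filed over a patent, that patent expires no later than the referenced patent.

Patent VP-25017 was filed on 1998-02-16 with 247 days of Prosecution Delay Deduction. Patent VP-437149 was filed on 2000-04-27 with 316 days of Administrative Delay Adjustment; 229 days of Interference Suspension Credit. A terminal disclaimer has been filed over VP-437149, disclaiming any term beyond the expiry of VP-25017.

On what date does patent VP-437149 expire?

Natural term of VP-437149:
  Base: filing + 25 years → 27 April 2025.
  Administrative Delay Adjustment: +316 days → 9 March 2026.
  Interference Suspension Credit: +229 days → 24 October 2026.
Expiry of referenced patent VP-25017:
  Base: filing + 25 years → 16 February 2023.
  Prosecution Delay Deduction: −247 days → 14 June 2022.
Terminal disclaimer: VP-437149 expires on the earlier of 24 October 2026 and 14 June 2022.

June 14, 2022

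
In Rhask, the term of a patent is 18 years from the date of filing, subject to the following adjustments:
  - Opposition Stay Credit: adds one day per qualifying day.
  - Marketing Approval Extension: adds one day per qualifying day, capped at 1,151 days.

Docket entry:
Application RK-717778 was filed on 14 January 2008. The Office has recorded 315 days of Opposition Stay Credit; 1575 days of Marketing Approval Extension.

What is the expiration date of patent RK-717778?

Base term: filing date + 18 years → 14 January 2026.
Opposition Stay Credit: +315 days → 25 November 2026.
Marketing Approval Extension: 1575 days claimed exceeds the 1151-day cap, so +1151 days → 19 January 2030.

January 19, 2030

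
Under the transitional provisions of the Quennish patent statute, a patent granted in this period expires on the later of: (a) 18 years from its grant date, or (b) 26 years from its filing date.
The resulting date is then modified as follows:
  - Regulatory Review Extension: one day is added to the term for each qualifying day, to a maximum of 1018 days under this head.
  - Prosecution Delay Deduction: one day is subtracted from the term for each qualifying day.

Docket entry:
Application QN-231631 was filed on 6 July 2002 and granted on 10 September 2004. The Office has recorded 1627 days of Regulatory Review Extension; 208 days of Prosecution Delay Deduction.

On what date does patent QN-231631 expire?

(a) grant + 18 years → 10 September 2022.
(b) filing + 26 years → 6 July 2028.
Later of the two: 6 July 2028.
Regulatory Review Extension: 1627 days claimed exceeds the 1018-day cap, so +1018 days → 20 April 2031.
Prosecution Delay Deduction: −208 days → 24 September 2030.

2030-09-24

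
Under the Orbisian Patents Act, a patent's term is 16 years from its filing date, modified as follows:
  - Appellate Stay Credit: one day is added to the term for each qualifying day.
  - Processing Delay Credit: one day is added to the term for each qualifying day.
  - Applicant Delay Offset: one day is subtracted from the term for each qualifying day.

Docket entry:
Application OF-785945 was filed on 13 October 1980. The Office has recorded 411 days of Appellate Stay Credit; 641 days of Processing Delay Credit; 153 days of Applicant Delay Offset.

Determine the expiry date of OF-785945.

1999-03-31

Base term: filing date + 16 years → 13 October 1996.
Appellate Stay Credit: +411 days → 28 November 1997.
Processing Delay Credit: +641 days → 31 August 1999.
Applicant Delay Offset: −153 days → 31 March 1999.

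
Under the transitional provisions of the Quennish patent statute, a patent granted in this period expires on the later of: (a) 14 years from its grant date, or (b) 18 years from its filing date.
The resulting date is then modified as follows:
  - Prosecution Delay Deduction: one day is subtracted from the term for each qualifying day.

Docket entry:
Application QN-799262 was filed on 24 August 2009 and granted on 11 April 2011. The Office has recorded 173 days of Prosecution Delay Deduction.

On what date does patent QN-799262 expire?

2027-03-04

(a) grant + 14 years → 11 April 2025.
(b) filing + 18 years → 24 August 2027.
Later of the two: 24 August 2027.
Prosecution Delay Deduction: −173 days → 4 March 2027.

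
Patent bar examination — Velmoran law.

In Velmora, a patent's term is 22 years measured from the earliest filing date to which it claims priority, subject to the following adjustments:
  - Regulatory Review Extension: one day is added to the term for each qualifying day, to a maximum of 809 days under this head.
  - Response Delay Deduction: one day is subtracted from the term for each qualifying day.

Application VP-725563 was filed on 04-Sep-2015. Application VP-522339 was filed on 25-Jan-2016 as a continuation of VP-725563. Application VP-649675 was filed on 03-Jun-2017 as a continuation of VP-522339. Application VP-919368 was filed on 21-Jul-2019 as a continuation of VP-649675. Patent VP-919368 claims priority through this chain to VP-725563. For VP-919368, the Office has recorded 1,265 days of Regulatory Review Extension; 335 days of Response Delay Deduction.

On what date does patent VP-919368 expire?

2038-12-22

Earliest priority filing: 4 September 2015.
Base term: 4 September 2015 + 22 years → 4 September 2037.
Regulatory Review Extension: 1265 days claimed exceeds the 809-day cap, so +809 days → 22 November 2039.
Response Delay Deduction: −335 days → 22 December 2038.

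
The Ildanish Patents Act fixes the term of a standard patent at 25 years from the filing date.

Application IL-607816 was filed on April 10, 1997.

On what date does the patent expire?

Filing date + 25 years → 10 April 2022.

April 10, 2022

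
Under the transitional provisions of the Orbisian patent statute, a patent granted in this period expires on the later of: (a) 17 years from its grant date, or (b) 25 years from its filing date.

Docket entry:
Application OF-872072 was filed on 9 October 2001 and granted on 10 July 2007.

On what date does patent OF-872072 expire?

October 9, 2026

(a) grant + 17 years → 10 July 2024.
(b) filing + 25 years → 9 October 2026.
Later of the two: 9 October 2026.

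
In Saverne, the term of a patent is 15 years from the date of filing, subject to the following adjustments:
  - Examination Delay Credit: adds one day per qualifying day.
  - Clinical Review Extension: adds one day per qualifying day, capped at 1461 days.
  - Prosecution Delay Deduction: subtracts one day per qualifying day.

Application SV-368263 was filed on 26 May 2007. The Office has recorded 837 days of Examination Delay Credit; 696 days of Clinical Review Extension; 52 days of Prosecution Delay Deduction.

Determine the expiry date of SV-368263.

Base term: filing date + 15 years → 26 May 2022.
Examination Delay Credit: +837 days → 9 September 2024.
Clinical Review Extension: 696 days (within the 1461-day cap) → +696 days → 6 August 2026.
Prosecution Delay Deduction: −52 days → 15 June 2026.

June 15, 2026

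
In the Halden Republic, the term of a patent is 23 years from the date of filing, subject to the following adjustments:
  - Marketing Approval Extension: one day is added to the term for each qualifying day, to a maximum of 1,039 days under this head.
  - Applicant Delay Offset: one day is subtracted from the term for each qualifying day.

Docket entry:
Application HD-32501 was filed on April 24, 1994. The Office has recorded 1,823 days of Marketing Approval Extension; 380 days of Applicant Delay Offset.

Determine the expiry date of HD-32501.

February 12, 2019

Base term: filing date + 23 years → 24 April 2017.
Marketing Approval Extension: 1823 days claimed exceeds the 1039-day cap, so +1039 days → 27 February 2020.
Applicant Delay Offset: −380 days → 12 February 2019.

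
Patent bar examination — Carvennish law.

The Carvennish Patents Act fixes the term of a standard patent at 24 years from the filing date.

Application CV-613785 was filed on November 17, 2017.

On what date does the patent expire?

Filing date + 24 years → 17 November 2041.

2041-11-17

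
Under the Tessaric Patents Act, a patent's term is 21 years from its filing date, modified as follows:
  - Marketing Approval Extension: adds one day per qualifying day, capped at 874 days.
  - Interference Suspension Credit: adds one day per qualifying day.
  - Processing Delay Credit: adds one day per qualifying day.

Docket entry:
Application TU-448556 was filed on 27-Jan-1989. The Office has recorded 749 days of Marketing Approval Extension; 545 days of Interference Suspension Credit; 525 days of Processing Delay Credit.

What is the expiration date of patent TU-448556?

2015-01-20

Base term: filing date + 21 years → 27 January 2010.
Marketing Approval Extension: 749 days (within the 874-day cap) → +749 days → 15 February 2012.
Interference Suspension Credit: +545 days → 13 August 2013.
Processing Delay Credit: +525 days → 20 January 2015.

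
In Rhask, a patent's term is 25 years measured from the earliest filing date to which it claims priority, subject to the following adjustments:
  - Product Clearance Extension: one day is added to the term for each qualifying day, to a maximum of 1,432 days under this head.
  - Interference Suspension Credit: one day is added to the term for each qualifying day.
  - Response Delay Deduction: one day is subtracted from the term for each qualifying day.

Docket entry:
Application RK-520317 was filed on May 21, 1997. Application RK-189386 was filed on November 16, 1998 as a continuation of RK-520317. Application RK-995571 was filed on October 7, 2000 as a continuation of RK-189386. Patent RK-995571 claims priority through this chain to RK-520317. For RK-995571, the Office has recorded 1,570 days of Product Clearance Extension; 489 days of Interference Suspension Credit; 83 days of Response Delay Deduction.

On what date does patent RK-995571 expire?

June 2, 2027

Earliest priority filing: 21 May 1997.
Base term: 21 May 1997 + 25 years → 21 May 2022.
Product Clearance Extension: 1570 days claimed exceeds the 1432-day cap, so +1432 days → 22 April 2026.
Interference Suspension Credit: +489 days → 24 August 2027.
Response Delay Deduction: −83 days → 2 June 2027.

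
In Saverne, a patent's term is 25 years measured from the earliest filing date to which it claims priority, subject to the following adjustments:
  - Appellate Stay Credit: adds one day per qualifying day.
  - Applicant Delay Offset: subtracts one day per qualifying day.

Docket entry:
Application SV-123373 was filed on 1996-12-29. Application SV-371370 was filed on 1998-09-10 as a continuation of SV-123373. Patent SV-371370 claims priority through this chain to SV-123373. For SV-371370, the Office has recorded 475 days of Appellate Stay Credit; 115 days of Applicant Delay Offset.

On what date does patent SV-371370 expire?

December 24, 2022

Earliest priority filing: 29 December 1996.
Base term: 29 December 1996 + 25 years → 29 December 2021.
Appellate Stay Credit: +475 days → 18 April 2023.
Applicant Delay Offset: −115 days → 24 December 2022.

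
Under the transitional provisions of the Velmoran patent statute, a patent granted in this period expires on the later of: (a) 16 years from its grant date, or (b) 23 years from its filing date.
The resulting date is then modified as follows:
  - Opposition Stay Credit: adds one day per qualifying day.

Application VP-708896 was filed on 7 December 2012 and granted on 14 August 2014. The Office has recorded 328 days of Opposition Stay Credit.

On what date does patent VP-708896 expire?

2036-10-30

(a) grant + 16 years → 14 August 2030.
(b) filing + 23 years → 7 December 2035.
Later of the two: 7 December 2035.
Opposition Stay Credit: +328 days → 30 October 2036.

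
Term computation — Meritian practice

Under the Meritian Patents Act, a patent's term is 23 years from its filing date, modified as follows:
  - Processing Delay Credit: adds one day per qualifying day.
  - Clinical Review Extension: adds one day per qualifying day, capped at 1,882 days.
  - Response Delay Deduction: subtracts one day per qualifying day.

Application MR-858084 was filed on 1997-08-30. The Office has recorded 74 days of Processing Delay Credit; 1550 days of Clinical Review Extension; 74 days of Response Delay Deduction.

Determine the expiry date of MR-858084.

November 27, 2024

Base term: filing date + 23 years → 30 August 2020.
Processing Delay Credit: +74 days → 12 November 2020.
Clinical Review Extension: 1550 days (within the 1882-day cap) → +1550 days → 9 February 2025.
Response Delay Deduction: −74 days → 27 November 2024.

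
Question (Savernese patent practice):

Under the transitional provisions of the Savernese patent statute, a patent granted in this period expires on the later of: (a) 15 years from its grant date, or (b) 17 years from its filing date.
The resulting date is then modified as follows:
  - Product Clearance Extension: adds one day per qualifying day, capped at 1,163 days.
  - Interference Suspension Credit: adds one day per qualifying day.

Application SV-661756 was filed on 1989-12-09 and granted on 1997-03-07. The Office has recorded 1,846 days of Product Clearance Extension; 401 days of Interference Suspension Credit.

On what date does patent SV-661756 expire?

(a) grant + 15 years → 7 March 2012.
(b) filing + 17 years → 9 December 2006.
Later of the two: 7 March 2012.
Product Clearance Extension: 1846 days claimed exceeds the 1163-day cap, so +1163 days → 14 May 2015.
Interference Suspension Credit: +401 days → 18 June 2016.

June 18, 2016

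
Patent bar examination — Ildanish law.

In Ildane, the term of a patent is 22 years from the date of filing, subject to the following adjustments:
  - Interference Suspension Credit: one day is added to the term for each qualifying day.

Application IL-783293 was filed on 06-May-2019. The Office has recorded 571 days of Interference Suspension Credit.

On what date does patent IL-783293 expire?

Base term: filing date + 22 years → 6 May 2041.
Interference Suspension Credit: +571 days → 28 November 2042.

November 28, 2042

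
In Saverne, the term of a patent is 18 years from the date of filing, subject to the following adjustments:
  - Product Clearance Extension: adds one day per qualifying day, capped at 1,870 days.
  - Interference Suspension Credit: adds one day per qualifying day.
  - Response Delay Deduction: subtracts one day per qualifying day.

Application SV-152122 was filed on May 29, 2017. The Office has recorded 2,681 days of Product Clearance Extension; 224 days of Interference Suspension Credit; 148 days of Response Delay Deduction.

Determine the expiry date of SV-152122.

Base term: filing date + 18 years → 29 May 2035.
Product Clearance Extension: 2681 days claimed exceeds the 1870-day cap, so +1870 days → 11 July 2040.
Interference Suspension Credit: +224 days → 20 February 2041.
Response Delay Deduction: −148 days → 25 September 2040.

2040-09-25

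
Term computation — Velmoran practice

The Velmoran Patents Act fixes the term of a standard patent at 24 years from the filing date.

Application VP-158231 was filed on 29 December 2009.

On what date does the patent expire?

Filing date + 24 years → 29 December 2033.

December 29, 2033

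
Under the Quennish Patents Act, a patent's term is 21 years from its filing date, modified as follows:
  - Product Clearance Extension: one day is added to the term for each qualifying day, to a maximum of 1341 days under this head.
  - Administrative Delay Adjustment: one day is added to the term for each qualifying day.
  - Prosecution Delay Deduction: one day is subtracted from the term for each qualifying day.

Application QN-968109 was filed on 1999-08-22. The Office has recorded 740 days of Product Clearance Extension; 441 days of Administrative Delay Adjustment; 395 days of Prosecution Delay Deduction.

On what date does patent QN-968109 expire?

October 17, 2022

Base term: filing date + 21 years → 22 August 2020.
Product Clearance Extension: 740 days (within the 1341-day cap) → +740 days → 1 September 2022.
Administrative Delay Adjustment: +441 days → 16 November 2023.
Prosecution Delay Deduction: −395 days → 17 October 2022.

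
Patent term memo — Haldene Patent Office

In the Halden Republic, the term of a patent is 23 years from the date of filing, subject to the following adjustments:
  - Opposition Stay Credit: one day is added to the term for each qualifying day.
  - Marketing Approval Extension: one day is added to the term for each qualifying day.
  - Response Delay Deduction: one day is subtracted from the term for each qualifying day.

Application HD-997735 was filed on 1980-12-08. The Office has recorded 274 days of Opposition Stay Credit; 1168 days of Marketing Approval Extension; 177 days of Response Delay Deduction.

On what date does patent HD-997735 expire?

Base term: filing date + 23 years → 8 December 2003.
Opposition Stay Credit: +274 days → 7 September 2004.
Marketing Approval Extension: +1168 days → 19 November 2007.
Response Delay Deduction: −177 days → 26 May 2007.

May 26, 2007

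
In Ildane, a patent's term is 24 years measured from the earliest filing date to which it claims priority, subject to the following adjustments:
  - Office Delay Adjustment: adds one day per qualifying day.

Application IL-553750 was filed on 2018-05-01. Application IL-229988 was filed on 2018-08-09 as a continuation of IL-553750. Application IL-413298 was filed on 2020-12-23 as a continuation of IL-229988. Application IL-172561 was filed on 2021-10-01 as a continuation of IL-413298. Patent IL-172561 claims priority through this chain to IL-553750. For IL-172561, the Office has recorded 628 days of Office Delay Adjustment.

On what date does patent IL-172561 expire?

Earliest priority filing: 1 May 2018.
Base term: 1 May 2018 + 24 years → 1 May 2042.
Office Delay Adjustment: +628 days → 19 January 2044.

2044-01-19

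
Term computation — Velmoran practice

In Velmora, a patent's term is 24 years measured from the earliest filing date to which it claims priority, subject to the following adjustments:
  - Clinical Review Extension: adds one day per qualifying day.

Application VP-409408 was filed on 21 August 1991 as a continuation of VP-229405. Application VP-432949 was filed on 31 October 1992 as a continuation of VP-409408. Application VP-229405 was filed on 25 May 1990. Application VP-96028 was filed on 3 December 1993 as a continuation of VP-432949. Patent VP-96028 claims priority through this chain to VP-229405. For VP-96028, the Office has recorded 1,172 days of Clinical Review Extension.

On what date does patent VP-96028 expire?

August 9, 2017

Earliest priority filing: 25 May 1990.
Base term: 25 May 1990 + 24 years → 25 May 2014.
Clinical Review Extension: +1172 days → 9 August 2017.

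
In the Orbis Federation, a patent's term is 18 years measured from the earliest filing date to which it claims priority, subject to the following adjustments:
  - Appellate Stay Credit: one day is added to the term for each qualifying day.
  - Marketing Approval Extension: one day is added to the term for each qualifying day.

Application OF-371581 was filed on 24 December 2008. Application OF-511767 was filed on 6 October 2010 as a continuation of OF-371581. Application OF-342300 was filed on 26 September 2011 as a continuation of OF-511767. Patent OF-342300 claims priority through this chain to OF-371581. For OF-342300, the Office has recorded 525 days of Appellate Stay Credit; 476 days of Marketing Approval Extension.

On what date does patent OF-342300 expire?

Earliest priority filing: 24 December 2008.
Base term: 24 December 2008 + 18 years → 24 December 2026.
Appellate Stay Credit: +525 days → 1 June 2028.
Marketing Approval Extension: +476 days → 20 September 2029.

2029-09-20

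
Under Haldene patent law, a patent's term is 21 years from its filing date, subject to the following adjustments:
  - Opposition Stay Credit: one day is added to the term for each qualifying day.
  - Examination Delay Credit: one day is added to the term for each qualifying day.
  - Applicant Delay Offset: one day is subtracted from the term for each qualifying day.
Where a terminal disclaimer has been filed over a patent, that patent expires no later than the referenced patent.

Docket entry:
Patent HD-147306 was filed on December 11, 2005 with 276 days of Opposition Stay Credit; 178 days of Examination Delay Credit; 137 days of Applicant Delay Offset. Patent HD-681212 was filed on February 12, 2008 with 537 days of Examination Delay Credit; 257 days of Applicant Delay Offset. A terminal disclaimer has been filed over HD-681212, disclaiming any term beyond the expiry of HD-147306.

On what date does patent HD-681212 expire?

2027-10-24

Natural term of HD-681212:
  Base: filing + 21 years → 12 February 2029.
  Examination Delay Credit: +537 days → 3 August 2030.
  Applicant Delay Offset: −257 days → 19 November 2029.
Expiry of referenced patent HD-147306:
  Base: filing + 21 years → 11 December 2026.
  Opposition Stay Credit: +276 days → 13 September 2027.
  Examination Delay Credit: +178 days → 9 March 2028.
  Applicant Delay Offset: −137 days → 24 October 2027.
Terminal disclaimer: HD-681212 expires on the earlier of 19 November 2029 and 24 October 2027.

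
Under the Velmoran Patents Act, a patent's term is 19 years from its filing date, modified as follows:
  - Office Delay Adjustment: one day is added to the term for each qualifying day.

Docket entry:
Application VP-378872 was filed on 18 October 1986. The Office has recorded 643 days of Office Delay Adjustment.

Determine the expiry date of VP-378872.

Base term: filing date + 19 years → 18 October 2005.
Office Delay Adjustment: +643 days → 23 July 2007.

2007-07-23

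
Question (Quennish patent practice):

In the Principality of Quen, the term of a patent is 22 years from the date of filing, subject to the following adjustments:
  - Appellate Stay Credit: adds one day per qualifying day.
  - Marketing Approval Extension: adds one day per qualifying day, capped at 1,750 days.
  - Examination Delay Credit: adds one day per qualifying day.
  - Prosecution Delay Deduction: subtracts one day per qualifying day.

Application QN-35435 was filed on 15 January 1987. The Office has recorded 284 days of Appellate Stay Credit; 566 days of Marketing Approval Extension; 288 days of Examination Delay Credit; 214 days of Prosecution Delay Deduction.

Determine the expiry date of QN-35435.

2011-07-28

Base term: filing date + 22 years → 15 January 2009.
Appellate Stay Credit: +284 days → 26 October 2009.
Marketing Approval Extension: 566 days (within the 1750-day cap) → +566 days → 15 May 2011.
Examination Delay Credit: +288 days → 27 February 2012.
Prosecution Delay Deduction: −214 days → 28 July 2011.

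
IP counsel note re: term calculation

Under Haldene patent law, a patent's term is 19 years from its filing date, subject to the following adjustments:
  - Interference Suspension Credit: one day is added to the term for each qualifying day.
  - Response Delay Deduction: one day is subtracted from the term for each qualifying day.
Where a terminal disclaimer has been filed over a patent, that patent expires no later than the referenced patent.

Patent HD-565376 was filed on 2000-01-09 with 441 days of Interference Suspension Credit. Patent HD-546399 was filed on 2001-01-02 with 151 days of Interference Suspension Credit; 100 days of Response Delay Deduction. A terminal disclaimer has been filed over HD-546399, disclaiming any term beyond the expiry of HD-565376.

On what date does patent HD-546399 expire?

February 22, 2020

Natural term of HD-546399:
  Base: filing + 19 years → 2 January 2020.
  Interference Suspension Credit: +151 days → 1 June 2020.
  Response Delay Deduction: −100 days → 22 February 2020.
Expiry of referenced patent HD-565376:
  Base: filing + 19 years → 9 January 2019.
  Interference Suspension Credit: +441 days → 25 March 2020.
Terminal disclaimer: HD-546399 expires on the earlier of 22 February 2020 and 25 March 2020.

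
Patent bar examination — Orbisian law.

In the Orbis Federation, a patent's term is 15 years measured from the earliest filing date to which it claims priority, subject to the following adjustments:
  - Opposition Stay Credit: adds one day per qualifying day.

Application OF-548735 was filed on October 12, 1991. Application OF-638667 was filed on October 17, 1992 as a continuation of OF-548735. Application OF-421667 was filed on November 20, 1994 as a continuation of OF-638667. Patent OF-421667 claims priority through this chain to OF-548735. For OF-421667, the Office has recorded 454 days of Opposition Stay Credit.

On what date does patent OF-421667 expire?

Earliest priority filing: 12 October 1991.
Base term: 12 October 1991 + 15 years → 12 October 2006.
Opposition Stay Credit: +454 days → 9 January 2008.

2008-01-09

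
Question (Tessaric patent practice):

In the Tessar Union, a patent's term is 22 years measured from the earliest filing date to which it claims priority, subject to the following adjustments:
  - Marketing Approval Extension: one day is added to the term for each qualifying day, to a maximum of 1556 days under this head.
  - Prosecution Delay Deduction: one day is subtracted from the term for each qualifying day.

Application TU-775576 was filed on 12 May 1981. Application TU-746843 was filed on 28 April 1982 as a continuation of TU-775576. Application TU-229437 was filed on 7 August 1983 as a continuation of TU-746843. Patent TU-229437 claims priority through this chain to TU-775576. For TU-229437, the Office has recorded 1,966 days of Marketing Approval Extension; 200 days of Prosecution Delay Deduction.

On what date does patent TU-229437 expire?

January 27, 2007

Earliest priority filing: 12 May 1981.
Base term: 12 May 1981 + 22 years → 12 May 2003.
Marketing Approval Extension: 1966 days claimed exceeds the 1556-day cap, so +1556 days → 15 August 2007.
Prosecution Delay Deduction: −200 days → 27 January 2007.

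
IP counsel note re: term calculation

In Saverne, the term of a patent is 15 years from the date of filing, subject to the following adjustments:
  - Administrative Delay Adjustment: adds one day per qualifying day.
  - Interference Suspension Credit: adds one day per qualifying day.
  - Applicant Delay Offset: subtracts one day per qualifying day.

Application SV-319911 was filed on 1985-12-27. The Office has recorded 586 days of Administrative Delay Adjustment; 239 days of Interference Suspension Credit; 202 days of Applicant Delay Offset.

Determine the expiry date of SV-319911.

2002-09-11

Base term: filing date + 15 years → 27 December 2000.
Administrative Delay Adjustment: +586 days → 5 August 2002.
Interference Suspension Credit: +239 days → 1 April 2003.
Applicant Delay Offset: −202 days → 11 September 2002.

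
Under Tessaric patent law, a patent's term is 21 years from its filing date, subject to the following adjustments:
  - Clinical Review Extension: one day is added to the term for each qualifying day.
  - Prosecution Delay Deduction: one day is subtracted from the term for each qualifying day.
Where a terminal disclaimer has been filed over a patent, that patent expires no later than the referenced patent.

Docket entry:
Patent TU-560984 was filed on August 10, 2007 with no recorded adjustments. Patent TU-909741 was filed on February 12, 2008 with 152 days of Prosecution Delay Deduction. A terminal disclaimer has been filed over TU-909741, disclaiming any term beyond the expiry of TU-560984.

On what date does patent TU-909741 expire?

2028-08-10

Natural term of TU-909741:
  Base: filing + 21 years → 12 February 2029.
  Prosecution Delay Deduction: −152 days → 13 September 2028.
Expiry of referenced patent TU-560984:
  Base: filing + 21 years → 10 August 2028.
Terminal disclaimer: TU-909741 expires on the earlier of 13 September 2028 and 10 August 2028.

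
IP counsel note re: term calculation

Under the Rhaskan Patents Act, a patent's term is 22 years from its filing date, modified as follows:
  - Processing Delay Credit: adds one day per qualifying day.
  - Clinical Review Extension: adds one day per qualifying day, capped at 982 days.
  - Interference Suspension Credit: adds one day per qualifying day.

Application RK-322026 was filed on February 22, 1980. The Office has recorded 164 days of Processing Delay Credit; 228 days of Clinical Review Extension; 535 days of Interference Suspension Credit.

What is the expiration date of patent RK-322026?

Base term: filing date + 22 years → 22 February 2002.
Processing Delay Credit: +164 days → 5 August 2002.
Clinical Review Extension: 228 days (within the 982-day cap) → +228 days → 21 March 2003.
Interference Suspension Credit: +535 days → 6 September 2004.

2004-09-06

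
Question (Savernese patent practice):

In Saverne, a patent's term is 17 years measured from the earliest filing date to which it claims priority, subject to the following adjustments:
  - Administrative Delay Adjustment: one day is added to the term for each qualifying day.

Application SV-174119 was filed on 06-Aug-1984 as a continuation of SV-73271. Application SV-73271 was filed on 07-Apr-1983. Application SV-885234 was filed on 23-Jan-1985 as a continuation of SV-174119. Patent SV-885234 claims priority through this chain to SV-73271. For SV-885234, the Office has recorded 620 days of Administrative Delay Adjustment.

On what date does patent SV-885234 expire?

2001-12-18

Earliest priority filing: 7 April 1983.
Base term: 7 April 1983 + 17 years → 7 April 2000.
Administrative Delay Adjustment: +620 days → 18 December 2001.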